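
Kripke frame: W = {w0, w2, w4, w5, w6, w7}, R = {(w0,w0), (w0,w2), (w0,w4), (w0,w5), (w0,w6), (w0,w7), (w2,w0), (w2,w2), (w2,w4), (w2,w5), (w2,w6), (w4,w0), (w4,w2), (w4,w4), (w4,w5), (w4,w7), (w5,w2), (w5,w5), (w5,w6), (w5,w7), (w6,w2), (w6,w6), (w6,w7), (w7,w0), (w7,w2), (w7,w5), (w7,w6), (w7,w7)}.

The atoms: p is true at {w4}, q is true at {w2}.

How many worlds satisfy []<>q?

w0: successors {w0, w2, w4, w5, w6, w7}; <>q there: w0:T, w2:T, w4:T, w5:T, w6:T, w7:T. ✓
w2: successors {w0, w2, w4, w5, w6}; <>q there: w0:T, w2:T, w4:T, w5:T, w6:T. ✓
w4: successors {w0, w2, w4, w5, w7}; <>q there: w0:T, w2:T, w4:T, w5:T, w7:T. ✓
w5: successors {w2, w5, w6, w7}; <>q there: w2:T, w5:T, w6:T, w7:T. ✓
w6: successors {w2, w6, w7}; <>q there: w2:T, w6:T, w7:T. ✓
w7: successors {w0, w2, w5, w6, w7}; <>q there: w0:T, w2:T, w5:T, w6:T, w7:T. ✓
Satisfying worlds: {w0, w2, w4, w5, w6, w7}.

6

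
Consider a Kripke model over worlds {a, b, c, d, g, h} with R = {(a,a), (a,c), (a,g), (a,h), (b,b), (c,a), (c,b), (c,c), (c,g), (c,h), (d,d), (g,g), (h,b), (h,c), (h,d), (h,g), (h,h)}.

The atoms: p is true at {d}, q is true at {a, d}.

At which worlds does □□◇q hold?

a: successors {a, c, g, h}; □◇q there: a:F, c:F, g:F, h:F. ✗
b: successors {b}; □◇q there: b:F. ✗
c: successors {a, b, c, g, h}; □◇q there: a:F, b:F, c:F, g:F, h:F. ✗
d: successors {d}; □◇q there: d:T. ✓
g: successors {g}; □◇q there: g:F. ✗
h: successors {b, c, d, g, h}; □◇q there: b:F, c:F, d:T, g:F, h:F. ✗

{d}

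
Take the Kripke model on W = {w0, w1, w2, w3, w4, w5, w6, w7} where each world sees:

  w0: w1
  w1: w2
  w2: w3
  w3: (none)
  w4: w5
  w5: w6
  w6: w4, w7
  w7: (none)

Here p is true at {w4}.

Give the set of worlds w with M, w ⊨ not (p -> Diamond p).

{w4}

w0: p -> Diamond p is T. ✗
w1: p -> Diamond p is T. ✗
w2: p -> Diamond p is T. ✗
w3: p -> Diamond p is T. ✗
w4: p -> Diamond p is F. ✓
w5: p -> Diamond p is T. ✗
w6: p -> Diamond p is T. ✗
w7: p -> Diamond p is T. ✗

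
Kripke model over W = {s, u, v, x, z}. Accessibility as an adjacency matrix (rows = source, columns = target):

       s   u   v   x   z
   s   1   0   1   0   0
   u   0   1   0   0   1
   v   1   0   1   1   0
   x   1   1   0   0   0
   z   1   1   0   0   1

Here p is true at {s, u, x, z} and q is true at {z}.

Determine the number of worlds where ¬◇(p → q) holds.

s: ◇(p → q) is T. ✗
u: ◇(p → q) is T. ✗
v: ◇(p → q) is T. ✗
x: ◇(p → q) is F. ✓
z: ◇(p → q) is T. ✗
Satisfying worlds: {x}.

1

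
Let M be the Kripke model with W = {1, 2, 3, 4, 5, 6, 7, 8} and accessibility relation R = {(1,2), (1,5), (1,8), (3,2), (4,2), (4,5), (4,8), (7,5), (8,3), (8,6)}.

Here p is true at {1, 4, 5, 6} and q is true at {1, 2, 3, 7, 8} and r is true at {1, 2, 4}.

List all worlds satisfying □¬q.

1: successors {2, 5, 8}; ¬q there: 2:F, 5:T, 8:F. ✗
2: no successors, so □¬q holds vacuously. ✓
3: successors {2}; ¬q there: 2:F. ✗
4: successors {2, 5, 8}; ¬q there: 2:F, 5:T, 8:F. ✗
5: no successors, so □¬q holds vacuously. ✓
6: no successors, so □¬q holds vacuously. ✓
7: successors {5}; ¬q there: 5:T. ✓
8: successors {3, 6}; ¬q there: 3:F, 6:T. ✗

{2, 5, 6, 7}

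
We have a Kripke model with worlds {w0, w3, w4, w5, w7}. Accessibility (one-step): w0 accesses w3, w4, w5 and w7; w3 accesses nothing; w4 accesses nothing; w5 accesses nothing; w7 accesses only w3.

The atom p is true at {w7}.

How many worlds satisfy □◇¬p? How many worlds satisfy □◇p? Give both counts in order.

For □◇¬p:
w0: successors {w3, w4, w5, w7}; ◇¬p there: w3:F, w4:F, w5:F, w7:T. ✗
w3: no successors, so □◇¬p holds vacuously. ✓
w4: no successors, so □◇¬p holds vacuously. ✓
w5: no successors, so □◇¬p holds vacuously. ✓
w7: successors {w3}; ◇¬p there: w3:F. ✗
— 3 worlds.
For □◇p:
w0: successors {w3, w4, w5, w7}; ◇p there: w3:F, w4:F, w5:F, w7:F. ✗
w3: no successors, so □◇p holds vacuously. ✓
w4: no successors, so □◇p holds vacuously. ✓
w5: no successors, so □◇p holds vacuously. ✓
w7: successors {w3}; ◇p there: w3:F. ✗
— 3 worlds.

3 and 3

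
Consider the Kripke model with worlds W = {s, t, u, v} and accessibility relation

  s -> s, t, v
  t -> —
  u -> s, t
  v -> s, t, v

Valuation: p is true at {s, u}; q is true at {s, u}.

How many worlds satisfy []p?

1

s: successors {s, t, v}; p there: s:T, t:F, v:F. ✗
t: no successors, so []p holds vacuously. ✓
u: successors {s, t}; p there: s:T, t:F. ✗
v: successors {s, t, v}; p there: s:T, t:F, v:F. ✗
Satisfying worlds: {t}.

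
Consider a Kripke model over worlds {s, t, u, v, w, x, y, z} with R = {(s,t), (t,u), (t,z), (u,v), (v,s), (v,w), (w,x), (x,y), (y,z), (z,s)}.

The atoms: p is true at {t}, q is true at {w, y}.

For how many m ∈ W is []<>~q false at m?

s: successors {t}; <>~q there: t:T. ✓
t: successors {u, z}; <>~q there: u:T, z:T. ✓
u: successors {v}; <>~q there: v:T. ✓
v: successors {s, w}; <>~q there: s:T, w:T. ✓
w: successors {x}; <>~q there: x:F. ✗
x: successors {y}; <>~q there: y:T. ✓
y: successors {z}; <>~q there: z:T. ✓
z: successors {s}; <>~q there: s:T. ✓
Satisfying worlds: {s, t, u, v, x, y, z}.
So []<>~q fails at the other 1 world.

1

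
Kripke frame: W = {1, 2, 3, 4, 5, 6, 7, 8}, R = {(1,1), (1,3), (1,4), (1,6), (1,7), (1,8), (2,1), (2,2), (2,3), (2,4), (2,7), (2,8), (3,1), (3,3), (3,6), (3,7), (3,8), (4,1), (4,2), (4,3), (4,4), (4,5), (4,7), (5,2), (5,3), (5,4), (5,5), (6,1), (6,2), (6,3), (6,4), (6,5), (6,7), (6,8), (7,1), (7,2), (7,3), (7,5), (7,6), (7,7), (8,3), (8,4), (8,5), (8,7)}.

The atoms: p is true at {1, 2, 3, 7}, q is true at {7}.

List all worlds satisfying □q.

1: successors {1, 3, 4, 6, 7, 8}; q there: 1:F, 3:F, 4:F, 6:F, 7:T, 8:F. ✗
2: successors {1, 2, 3, 4, 7, 8}; q there: 1:F, 2:F, 3:F, 4:F, 7:T, 8:F. ✗
3: successors {1, 3, 6, 7, 8}; q there: 1:F, 3:F, 6:F, 7:T, 8:F. ✗
4: successors {1, 2, 3, 4, 5, 7}; q there: 1:F, 2:F, 3:F, 4:F, 5:F, 7:T. ✗
5: successors {2, 3, 4, 5}; q there: 2:F, 3:F, 4:F, 5:F. ✗
6: successors {1, 2, 3, 4, 5, 7, 8}; q there: 1:F, 2:F, 3:F, 4:F, 5:F, 7:T, 8:F. ✗
7: successors {1, 2, 3, 5, 6, 7}; q there: 1:F, 2:F, 3:F, 5:F, 6:F, 7:T. ✗
8: successors {3, 4, 5, 7}; q there: 3:F, 4:F, 5:F, 7:T. ✗

∅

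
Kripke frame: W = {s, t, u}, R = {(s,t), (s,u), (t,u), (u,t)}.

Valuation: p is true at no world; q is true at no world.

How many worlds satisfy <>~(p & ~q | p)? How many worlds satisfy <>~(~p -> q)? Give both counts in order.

For <>~(p & ~q | p):
s: successors {t, u}; ~(p & ~q | p) there: t:T, u:T. ✓
t: successors {u}; ~(p & ~q | p) there: u:T. ✓
u: successors {t}; ~(p & ~q | p) there: t:T. ✓
— 3 worlds.
For <>~(~p -> q):
s: successors {t, u}; ~(~p -> q) there: t:T, u:T. ✓
t: successors {u}; ~(~p -> q) there: u:T. ✓
u: successors {t}; ~(~p -> q) there: t:T. ✓
— 3 worlds.

3 and 3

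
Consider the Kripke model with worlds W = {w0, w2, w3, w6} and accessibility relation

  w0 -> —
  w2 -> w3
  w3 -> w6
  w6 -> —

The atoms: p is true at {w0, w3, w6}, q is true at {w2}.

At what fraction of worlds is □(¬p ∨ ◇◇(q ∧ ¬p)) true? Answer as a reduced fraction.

1/2

w0: no successors, so □(¬p ∨ ◇◇(q ∧ ¬p)) holds vacuously. ✓
w2: successors {w3}; ¬p ∨ ◇◇(q ∧ ¬p) there: w3:F. ✗
w3: successors {w6}; ¬p ∨ ◇◇(q ∧ ¬p) there: w6:F. ✗
w6: no successors, so □(¬p ∨ ◇◇(q ∧ ¬p)) holds vacuously. ✓
That's 2 of 4 worlds, so 2/4 = 1/2.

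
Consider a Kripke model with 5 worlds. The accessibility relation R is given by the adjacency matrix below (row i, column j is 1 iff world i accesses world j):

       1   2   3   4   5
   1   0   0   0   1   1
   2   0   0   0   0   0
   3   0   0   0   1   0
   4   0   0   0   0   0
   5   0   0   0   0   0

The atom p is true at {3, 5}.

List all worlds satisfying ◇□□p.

{1, 3}

1: successors {4, 5}; □□p there: 4:T, 5:T. ✓
2: no successors, so ◇□□p fails. ✗
3: successors {4}; □□p there: 4:T. ✓
4: no successors, so ◇□□p fails. ✗
5: no successors, so ◇□□p fails. ✗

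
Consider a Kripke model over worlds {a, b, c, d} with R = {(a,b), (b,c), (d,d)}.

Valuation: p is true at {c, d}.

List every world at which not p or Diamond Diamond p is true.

a: not p is T, Diamond Diamond p is T. ✓
b: not p is T, Diamond Diamond p is F. ✓
c: not p is F, Diamond Diamond p is F. ✗
d: not p is F, Diamond Diamond p is T. ✓

{a, b, d}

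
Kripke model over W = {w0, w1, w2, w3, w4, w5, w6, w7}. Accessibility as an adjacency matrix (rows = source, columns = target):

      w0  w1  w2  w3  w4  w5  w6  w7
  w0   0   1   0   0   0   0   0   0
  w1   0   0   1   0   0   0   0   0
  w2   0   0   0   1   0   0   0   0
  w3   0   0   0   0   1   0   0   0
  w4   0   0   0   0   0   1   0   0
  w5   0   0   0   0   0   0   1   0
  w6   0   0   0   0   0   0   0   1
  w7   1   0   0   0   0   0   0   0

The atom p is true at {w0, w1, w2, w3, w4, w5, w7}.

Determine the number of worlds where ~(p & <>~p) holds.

w0: p & <>~p is F. ✓
w1: p & <>~p is F. ✓
w2: p & <>~p is F. ✓
w3: p & <>~p is F. ✓
w4: p & <>~p is F. ✓
w5: p & <>~p is T. ✗
w6: p & <>~p is F. ✓
w7: p & <>~p is F. ✓
Satisfying worlds: {w0, w1, w2, w3, w4, w6, w7}.

7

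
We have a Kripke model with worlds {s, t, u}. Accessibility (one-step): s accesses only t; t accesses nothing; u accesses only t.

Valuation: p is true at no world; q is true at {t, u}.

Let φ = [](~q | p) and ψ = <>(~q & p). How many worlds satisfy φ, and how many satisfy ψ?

1 and 0

For [](~q | p):
s: successors {t}; ~q | p there: t:F. ✗
t: no successors, so [](~q | p) holds vacuously. ✓
u: successors {t}; ~q | p there: t:F. ✗
— 1 world.
For <>(~q & p):
s: successors {t}; ~q & p there: t:F. ✗
t: no successors, so <>(~q & p) fails. ✗
u: successors {t}; ~q & p there: t:F. ✗
— 0 worlds.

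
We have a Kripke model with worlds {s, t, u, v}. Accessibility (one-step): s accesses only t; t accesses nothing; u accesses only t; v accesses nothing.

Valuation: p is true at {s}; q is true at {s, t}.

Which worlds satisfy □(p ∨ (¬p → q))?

{s, t, u, v}

s: successors {t}; p ∨ (¬p → q) there: t:T. ✓
t: no successors, so □(p ∨ (¬p → q)) holds vacuously. ✓
u: successors {t}; p ∨ (¬p → q) there: t:T. ✓
v: no successors, so □(p ∨ (¬p → q)) holds vacuously. ✓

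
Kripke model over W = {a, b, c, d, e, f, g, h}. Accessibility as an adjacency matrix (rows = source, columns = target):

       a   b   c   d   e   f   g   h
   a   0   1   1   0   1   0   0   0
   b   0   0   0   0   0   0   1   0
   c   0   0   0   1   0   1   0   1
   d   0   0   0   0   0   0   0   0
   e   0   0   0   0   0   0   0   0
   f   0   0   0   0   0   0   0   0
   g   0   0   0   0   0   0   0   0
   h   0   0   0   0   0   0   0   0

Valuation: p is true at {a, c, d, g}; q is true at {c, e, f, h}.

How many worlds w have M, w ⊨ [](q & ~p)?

5

a: successors {b, c, e}; q & ~p there: b:F, c:F, e:T. ✗
b: successors {g}; q & ~p there: g:F. ✗
c: successors {d, f, h}; q & ~p there: d:F, f:T, h:T. ✗
d: no successors, so [](q & ~p) holds vacuously. ✓
e: no successors, so [](q & ~p) holds vacuously. ✓
f: no successors, so [](q & ~p) holds vacuously. ✓
g: no successors, so [](q & ~p) holds vacuously. ✓
h: no successors, so [](q & ~p) holds vacuously. ✓
Satisfying worlds: {d, e, f, g, h}.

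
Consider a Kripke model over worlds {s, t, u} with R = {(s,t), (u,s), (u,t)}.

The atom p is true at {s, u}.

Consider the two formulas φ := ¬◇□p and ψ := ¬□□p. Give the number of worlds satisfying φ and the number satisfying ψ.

For ¬◇□p:
s: ◇□p is T. ✗
t: ◇□p is F. ✓
u: ◇□p is T. ✗
— 1 world.
For ¬□□p:
s: □□p is T. ✗
t: □□p is T. ✗
u: □□p is F. ✓
— 1 world.

1 and 1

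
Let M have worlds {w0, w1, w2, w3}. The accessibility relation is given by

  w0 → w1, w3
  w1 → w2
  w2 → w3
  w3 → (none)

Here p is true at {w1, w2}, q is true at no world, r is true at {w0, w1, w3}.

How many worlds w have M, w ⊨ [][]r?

3

w0: successors {w1, w3}; []r there: w1:F, w3:T. ✗
w1: successors {w2}; []r there: w2:T. ✓
w2: successors {w3}; []r there: w3:T. ✓
w3: no successors, so [][]r holds vacuously. ✓
Satisfying worlds: {w1, w2, w3}.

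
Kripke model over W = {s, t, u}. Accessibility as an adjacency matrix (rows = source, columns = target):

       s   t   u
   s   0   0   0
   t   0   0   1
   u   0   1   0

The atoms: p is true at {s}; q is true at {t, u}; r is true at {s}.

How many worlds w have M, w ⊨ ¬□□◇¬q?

2

s: □□◇¬q is T. ✗
t: □□◇¬q is F. ✓
u: □□◇¬q is F. ✓
Satisfying worlds: {t, u}.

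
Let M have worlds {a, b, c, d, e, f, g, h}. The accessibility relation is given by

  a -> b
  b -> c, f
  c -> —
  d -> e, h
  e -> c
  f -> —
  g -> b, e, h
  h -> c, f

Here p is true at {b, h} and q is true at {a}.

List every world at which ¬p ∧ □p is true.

a: ¬p is T, □p is T. ✓
b: ¬p is F, □p is F. ✗
c: ¬p is T, □p is T. ✓
d: ¬p is T, □p is F. ✗
e: ¬p is T, □p is F. ✗
f: ¬p is T, □p is T. ✓
g: ¬p is T, □p is F. ✗
h: ¬p is F, □p is F. ✗

{a, c, f}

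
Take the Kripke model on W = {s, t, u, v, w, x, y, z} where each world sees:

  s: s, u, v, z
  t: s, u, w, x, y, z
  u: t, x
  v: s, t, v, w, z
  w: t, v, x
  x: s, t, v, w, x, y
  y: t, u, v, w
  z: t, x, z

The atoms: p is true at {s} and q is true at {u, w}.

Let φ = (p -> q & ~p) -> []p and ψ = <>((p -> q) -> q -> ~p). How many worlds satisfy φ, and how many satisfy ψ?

For (p -> q & ~p) -> []p:
s: p -> q & ~p is F, []p is F. ✓
t: p -> q & ~p is T, []p is F. ✗
u: p -> q & ~p is T, []p is F. ✗
v: p -> q & ~p is T, []p is F. ✗
w: p -> q & ~p is T, []p is F. ✗
x: p -> q & ~p is T, []p is F. ✗
y: p -> q & ~p is T, []p is F. ✗
z: p -> q & ~p is T, []p is F. ✗
— 1 world.
For <>((p -> q) -> q -> ~p):
s: successors {s, u, v, z}; (p -> q) -> q -> ~p there: s:T, u:T, v:T, z:T. ✓
t: successors {s, u, w, x, y, z}; (p -> q) -> q -> ~p there: s:T, u:T, w:T, x:T, y:T, z:T. ✓
u: successors {t, x}; (p -> q) -> q -> ~p there: t:T, x:T. ✓
v: successors {s, t, v, w, z}; (p -> q) -> q -> ~p there: s:T, t:T, v:T, w:T, z:T. ✓
w: successors {t, v, x}; (p -> q) -> q -> ~p there: t:T, v:T, x:T. ✓
x: successors {s, t, v, w, x, y}; (p -> q) -> q -> ~p there: s:T, t:T, v:T, w:T, x:T, y:T. ✓
y: successors {t, u, v, w}; (p -> q) -> q -> ~p there: t:T, u:T, v:T, w:T. ✓
z: successors {t, x, z}; (p -> q) -> q -> ~p there: t:T, x:T, z:T. ✓
— 8 worlds.

1 and 8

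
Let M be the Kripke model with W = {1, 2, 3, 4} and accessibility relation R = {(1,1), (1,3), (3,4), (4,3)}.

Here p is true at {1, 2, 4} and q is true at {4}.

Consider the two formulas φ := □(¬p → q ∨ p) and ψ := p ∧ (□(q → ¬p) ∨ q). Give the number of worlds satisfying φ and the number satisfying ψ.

For □(¬p → q ∨ p):
1: successors {1, 3}; ¬p → q ∨ p there: 1:T, 3:F. ✗
2: no successors, so □(¬p → q ∨ p) holds vacuously. ✓
3: successors {4}; ¬p → q ∨ p there: 4:T. ✓
4: successors {3}; ¬p → q ∨ p there: 3:F. ✗
— 2 worlds.
For p ∧ (□(q → ¬p) ∨ q):
1: p is T, □(q → ¬p) ∨ q is T. ✓
2: p is T, □(q → ¬p) ∨ q is T. ✓
3: p is F, □(q → ¬p) ∨ q is F. ✗
4: p is T, □(q → ¬p) ∨ q is T. ✓
— 3 worlds.

2 and 3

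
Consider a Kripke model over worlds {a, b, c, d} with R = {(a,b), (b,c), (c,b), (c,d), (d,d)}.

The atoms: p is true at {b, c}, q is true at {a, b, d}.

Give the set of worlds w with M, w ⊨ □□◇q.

a: successors {b}; □◇q there: b:T. ✓
b: successors {c}; □◇q there: c:F. ✗
c: successors {b, d}; □◇q there: b:T, d:T. ✓
d: successors {d}; □◇q there: d:T. ✓

{a, c, d}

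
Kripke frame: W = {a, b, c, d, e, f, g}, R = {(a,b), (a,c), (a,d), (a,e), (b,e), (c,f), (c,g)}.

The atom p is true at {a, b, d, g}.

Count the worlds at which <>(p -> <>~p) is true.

3

a: successors {b, c, d, e}; p -> <>~p there: b:T, c:T, d:F, e:T. ✓
b: successors {e}; p -> <>~p there: e:T. ✓
c: successors {f, g}; p -> <>~p there: f:T, g:F. ✓
d: no successors, so <>(p -> <>~p) fails. ✗
e: no successors, so <>(p -> <>~p) fails. ✗
f: no successors, so <>(p -> <>~p) fails. ✗
g: no successors, so <>(p -> <>~p) fails. ✗
Satisfying worlds: {a, b, c}.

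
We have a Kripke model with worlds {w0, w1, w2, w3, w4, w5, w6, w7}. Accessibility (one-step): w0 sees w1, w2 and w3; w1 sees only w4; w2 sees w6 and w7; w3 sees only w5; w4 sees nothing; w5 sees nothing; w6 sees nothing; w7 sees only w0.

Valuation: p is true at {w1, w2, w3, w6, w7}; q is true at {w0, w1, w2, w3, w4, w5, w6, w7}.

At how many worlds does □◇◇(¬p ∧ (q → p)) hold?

3

w0: successors {w1, w2, w3}; ◇◇(¬p ∧ (q → p)) there: w1:F, w2:F, w3:F. ✗
w1: successors {w4}; ◇◇(¬p ∧ (q → p)) there: w4:F. ✗
w2: successors {w6, w7}; ◇◇(¬p ∧ (q → p)) there: w6:F, w7:F. ✗
w3: successors {w5}; ◇◇(¬p ∧ (q → p)) there: w5:F. ✗
w4: no successors, so □◇◇(¬p ∧ (q → p)) holds vacuously. ✓
w5: no successors, so □◇◇(¬p ∧ (q → p)) holds vacuously. ✓
w6: no successors, so □◇◇(¬p ∧ (q → p)) holds vacuously. ✓
w7: successors {w0}; ◇◇(¬p ∧ (q → p)) there: w0:F. ✗
Satisfying worlds: {w4, w5, w6}.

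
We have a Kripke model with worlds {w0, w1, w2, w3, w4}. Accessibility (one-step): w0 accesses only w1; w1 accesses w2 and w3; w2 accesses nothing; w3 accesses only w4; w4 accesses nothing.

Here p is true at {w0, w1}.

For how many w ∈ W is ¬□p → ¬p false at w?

1

w0: ¬□p is F, ¬p is F. ✓
w1: ¬□p is T, ¬p is F. ✗
w2: ¬□p is F, ¬p is T. ✓
w3: ¬□p is T, ¬p is T. ✓
w4: ¬□p is F, ¬p is T. ✓
Satisfying worlds: {w0, w2, w3, w4}.
So ¬□p → ¬p fails at the other 1 world.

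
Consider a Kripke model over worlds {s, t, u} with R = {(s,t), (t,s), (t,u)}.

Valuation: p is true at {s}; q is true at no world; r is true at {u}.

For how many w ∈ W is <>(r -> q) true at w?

s: successors {t}; r -> q there: t:T. ✓
t: successors {s, u}; r -> q there: s:T, u:F. ✓
u: no successors, so <>(r -> q) fails. ✗
Satisfying worlds: {s, t}.

2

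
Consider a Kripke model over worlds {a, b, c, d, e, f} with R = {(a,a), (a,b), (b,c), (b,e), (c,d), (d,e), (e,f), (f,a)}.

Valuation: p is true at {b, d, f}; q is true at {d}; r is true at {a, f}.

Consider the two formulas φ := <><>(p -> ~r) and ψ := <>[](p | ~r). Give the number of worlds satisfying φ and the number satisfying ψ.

For <><>(p -> ~r):
a: successors {a, b}; <>(p -> ~r) there: a:T, b:T. ✓
b: successors {c, e}; <>(p -> ~r) there: c:T, e:F. ✓
c: successors {d}; <>(p -> ~r) there: d:T. ✓
d: successors {e}; <>(p -> ~r) there: e:F. ✗
e: successors {f}; <>(p -> ~r) there: f:T. ✓
f: successors {a}; <>(p -> ~r) there: a:T. ✓
— 5 worlds.
For <>[](p | ~r):
a: successors {a, b}; [](p | ~r) there: a:F, b:T. ✓
b: successors {c, e}; [](p | ~r) there: c:T, e:T. ✓
c: successors {d}; [](p | ~r) there: d:T. ✓
d: successors {e}; [](p | ~r) there: e:T. ✓
e: successors {f}; [](p | ~r) there: f:F. ✗
f: successors {a}; [](p | ~r) there: a:F. ✗
— 4 worlds.

5 and 4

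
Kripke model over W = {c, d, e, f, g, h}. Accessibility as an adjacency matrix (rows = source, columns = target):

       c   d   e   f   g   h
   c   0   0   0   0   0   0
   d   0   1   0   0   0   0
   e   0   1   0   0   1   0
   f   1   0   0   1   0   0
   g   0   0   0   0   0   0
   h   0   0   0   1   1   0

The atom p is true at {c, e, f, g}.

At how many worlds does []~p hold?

c: no successors, so []~p holds vacuously. ✓
d: successors {d}; ~p there: d:T. ✓
e: successors {d, g}; ~p there: d:T, g:F. ✗
f: successors {c, f}; ~p there: c:F, f:F. ✗
g: no successors, so []~p holds vacuously. ✓
h: successors {f, g}; ~p there: f:F, g:F. ✗
Satisfying worlds: {c, d, g}.

3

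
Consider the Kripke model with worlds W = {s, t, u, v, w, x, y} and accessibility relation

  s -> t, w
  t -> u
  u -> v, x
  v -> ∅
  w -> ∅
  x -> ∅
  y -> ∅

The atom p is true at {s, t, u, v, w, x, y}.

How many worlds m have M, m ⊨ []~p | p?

s: []~p is F, p is T. ✓
t: []~p is F, p is T. ✓
u: []~p is F, p is T. ✓
v: []~p is T, p is T. ✓
w: []~p is T, p is T. ✓
x: []~p is T, p is T. ✓
y: []~p is T, p is T. ✓
Satisfying worlds: {s, t, u, v, w, x, y}.

7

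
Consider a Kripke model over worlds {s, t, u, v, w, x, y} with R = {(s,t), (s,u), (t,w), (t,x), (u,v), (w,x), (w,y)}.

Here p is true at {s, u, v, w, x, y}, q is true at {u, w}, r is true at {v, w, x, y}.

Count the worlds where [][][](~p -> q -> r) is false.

0

s: successors {t, u}; [][](~p -> q -> r) there: t:T, u:T. ✓
t: successors {w, x}; [][](~p -> q -> r) there: w:T, x:T. ✓
u: successors {v}; [][](~p -> q -> r) there: v:T. ✓
v: no successors, so [][][](~p -> q -> r) holds vacuously. ✓
w: successors {x, y}; [][](~p -> q -> r) there: x:T, y:T. ✓
x: no successors, so [][][](~p -> q -> r) holds vacuously. ✓
y: no successors, so [][][](~p -> q -> r) holds vacuously. ✓
Satisfying worlds: {s, t, u, v, w, x, y}.
So [][][](~p -> q -> r) fails at the other 0 worlds.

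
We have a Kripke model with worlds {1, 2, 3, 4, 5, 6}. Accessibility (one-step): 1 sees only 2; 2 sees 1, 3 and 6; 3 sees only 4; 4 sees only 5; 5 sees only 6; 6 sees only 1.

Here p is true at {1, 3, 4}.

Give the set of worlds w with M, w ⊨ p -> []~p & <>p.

1: p is T, []~p & <>p is F. ✗
2: p is F, []~p & <>p is F. ✓
3: p is T, []~p & <>p is F. ✗
4: p is T, []~p & <>p is F. ✗
5: p is F, []~p & <>p is F. ✓
6: p is F, []~p & <>p is F. ✓

{2, 5, 6}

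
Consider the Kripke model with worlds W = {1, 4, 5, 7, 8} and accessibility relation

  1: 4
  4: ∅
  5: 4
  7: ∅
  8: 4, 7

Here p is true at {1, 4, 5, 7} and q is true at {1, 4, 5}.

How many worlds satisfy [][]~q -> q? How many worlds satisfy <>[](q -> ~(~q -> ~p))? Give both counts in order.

For [][]~q -> q:
1: [][]~q is T, q is T. ✓
4: [][]~q is T, q is T. ✓
5: [][]~q is T, q is T. ✓
7: [][]~q is T, q is F. ✗
8: [][]~q is T, q is F. ✗
— 3 worlds.
For <>[](q -> ~(~q -> ~p)):
1: successors {4}; [](q -> ~(~q -> ~p)) there: 4:T. ✓
4: no successors, so <>[](q -> ~(~q -> ~p)) fails. ✗
5: successors {4}; [](q -> ~(~q -> ~p)) there: 4:T. ✓
7: no successors, so <>[](q -> ~(~q -> ~p)) fails. ✗
8: successors {4, 7}; [](q -> ~(~q -> ~p)) there: 4:T, 7:T. ✓
— 3 worlds.

3 and 3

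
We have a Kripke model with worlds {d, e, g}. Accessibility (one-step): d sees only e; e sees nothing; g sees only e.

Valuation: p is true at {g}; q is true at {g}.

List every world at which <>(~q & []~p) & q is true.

{g}

d: <>(~q & []~p) is T, q is F. ✗
e: <>(~q & []~p) is F, q is F. ✗
g: <>(~q & []~p) is T, q is T. ✓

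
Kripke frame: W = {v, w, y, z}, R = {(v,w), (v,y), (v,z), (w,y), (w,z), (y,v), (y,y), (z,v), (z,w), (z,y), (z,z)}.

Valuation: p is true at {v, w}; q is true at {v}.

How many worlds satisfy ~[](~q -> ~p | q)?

2

v: [](~q -> ~p | q) is F. ✓
w: [](~q -> ~p | q) is T. ✗
y: [](~q -> ~p | q) is T. ✗
z: [](~q -> ~p | q) is F. ✓
Satisfying worlds: {v, z}.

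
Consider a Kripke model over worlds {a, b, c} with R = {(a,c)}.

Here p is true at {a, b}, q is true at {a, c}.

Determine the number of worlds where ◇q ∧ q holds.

a: ◇q is T, q is T. ✓
b: ◇q is F, q is F. ✗
c: ◇q is F, q is T. ✗
Satisfying worlds: {a}.

1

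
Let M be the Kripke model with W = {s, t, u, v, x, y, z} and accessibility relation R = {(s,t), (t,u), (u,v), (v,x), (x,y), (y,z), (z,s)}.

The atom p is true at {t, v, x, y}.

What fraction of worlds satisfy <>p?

4/7

s: successors {t}; p there: t:T. ✓
t: successors {u}; p there: u:F. ✗
u: successors {v}; p there: v:T. ✓
v: successors {x}; p there: x:T. ✓
x: successors {y}; p there: y:T. ✓
y: successors {z}; p there: z:F. ✗
z: successors {s}; p there: s:F. ✗
That's 4 of 7 worlds, so 4/7.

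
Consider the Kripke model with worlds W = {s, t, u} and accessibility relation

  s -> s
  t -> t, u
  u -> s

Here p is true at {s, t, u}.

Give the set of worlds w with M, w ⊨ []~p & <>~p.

s: []~p is F, <>~p is F. ✗
t: []~p is F, <>~p is F. ✗
u: []~p is F, <>~p is F. ✗

∅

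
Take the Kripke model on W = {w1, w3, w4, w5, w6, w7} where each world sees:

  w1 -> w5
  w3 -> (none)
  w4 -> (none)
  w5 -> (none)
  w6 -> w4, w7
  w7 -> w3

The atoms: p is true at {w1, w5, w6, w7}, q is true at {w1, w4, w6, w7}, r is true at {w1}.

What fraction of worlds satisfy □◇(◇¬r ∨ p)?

1/2

w1: successors {w5}; ◇(◇¬r ∨ p) there: w5:F. ✗
w3: no successors, so □◇(◇¬r ∨ p) holds vacuously. ✓
w4: no successors, so □◇(◇¬r ∨ p) holds vacuously. ✓
w5: no successors, so □◇(◇¬r ∨ p) holds vacuously. ✓
w6: successors {w4, w7}; ◇(◇¬r ∨ p) there: w4:F, w7:F. ✗
w7: successors {w3}; ◇(◇¬r ∨ p) there: w3:F. ✗
That's 3 of 6 worlds, so 3/6 = 1/2.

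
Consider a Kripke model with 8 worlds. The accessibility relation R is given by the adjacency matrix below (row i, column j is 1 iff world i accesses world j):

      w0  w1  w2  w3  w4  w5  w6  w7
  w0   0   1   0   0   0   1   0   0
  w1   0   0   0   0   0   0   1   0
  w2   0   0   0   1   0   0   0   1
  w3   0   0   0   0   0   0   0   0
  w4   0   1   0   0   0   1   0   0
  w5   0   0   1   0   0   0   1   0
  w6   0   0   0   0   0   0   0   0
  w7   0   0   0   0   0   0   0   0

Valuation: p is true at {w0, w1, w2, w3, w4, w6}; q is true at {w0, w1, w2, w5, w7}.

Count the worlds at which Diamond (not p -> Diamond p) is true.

5

w0: successors {w1, w5}; not p -> Diamond p there: w1:T, w5:T. ✓
w1: successors {w6}; not p -> Diamond p there: w6:T. ✓
w2: successors {w3, w7}; not p -> Diamond p there: w3:T, w7:F. ✓
w3: no successors, so Diamond (not p -> Diamond p) fails. ✗
w4: successors {w1, w5}; not p -> Diamond p there: w1:T, w5:T. ✓
w5: successors {w2, w6}; not p -> Diamond p there: w2:T, w6:T. ✓
w6: no successors, so Diamond (not p -> Diamond p) fails. ✗
w7: no successors, so Diamond (not p -> Diamond p) fails. ✗
Satisfying worlds: {w0, w1, w2, w4, w5}.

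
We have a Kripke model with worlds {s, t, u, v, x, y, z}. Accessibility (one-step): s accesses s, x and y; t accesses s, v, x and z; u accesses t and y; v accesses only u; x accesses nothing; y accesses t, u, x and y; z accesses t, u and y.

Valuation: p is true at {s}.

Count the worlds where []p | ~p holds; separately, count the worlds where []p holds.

6 and 1

For []p | ~p:
s: []p is F, ~p is F. ✗
t: []p is F, ~p is T. ✓
u: []p is F, ~p is T. ✓
v: []p is F, ~p is T. ✓
x: []p is T, ~p is T. ✓
y: []p is F, ~p is T. ✓
z: []p is F, ~p is T. ✓
— 6 worlds.
For []p:
s: successors {s, x, y}; p there: s:T, x:F, y:F. ✗
t: successors {s, v, x, z}; p there: s:T, v:F, x:F, z:F. ✗
u: successors {t, y}; p there: t:F, y:F. ✗
v: successors {u}; p there: u:F. ✗
x: no successors, so []p holds vacuously. ✓
y: successors {t, u, x, y}; p there: t:F, u:F, x:F, y:F. ✗
z: successors {t, u, y}; p there: t:F, u:F, y:F. ✗
— 1 world.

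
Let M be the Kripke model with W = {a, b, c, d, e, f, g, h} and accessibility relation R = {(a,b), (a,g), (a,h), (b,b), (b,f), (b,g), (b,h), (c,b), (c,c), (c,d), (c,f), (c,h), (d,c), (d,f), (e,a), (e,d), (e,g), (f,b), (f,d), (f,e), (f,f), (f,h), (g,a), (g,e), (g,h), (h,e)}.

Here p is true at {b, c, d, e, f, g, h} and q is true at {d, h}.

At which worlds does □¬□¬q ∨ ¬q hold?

{a, b, c, d, e, f, g, h}

a: □¬□¬q is F, ¬q is T. ✓
b: □¬□¬q is F, ¬q is T. ✓
c: □¬□¬q is F, ¬q is T. ✓
d: □¬□¬q is T, ¬q is F. ✓
e: □¬□¬q is F, ¬q is T. ✓
f: □¬□¬q is F, ¬q is T. ✓
g: □¬□¬q is F, ¬q is T. ✓
h: □¬□¬q is T, ¬q is F. ✓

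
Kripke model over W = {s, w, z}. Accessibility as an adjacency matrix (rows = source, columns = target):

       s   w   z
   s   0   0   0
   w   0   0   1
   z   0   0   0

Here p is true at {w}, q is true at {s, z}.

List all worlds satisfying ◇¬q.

s: no successors, so ◇¬q fails. ✗
w: successors {z}; ¬q there: z:F. ✗
z: no successors, so ◇¬q fails. ✗

∅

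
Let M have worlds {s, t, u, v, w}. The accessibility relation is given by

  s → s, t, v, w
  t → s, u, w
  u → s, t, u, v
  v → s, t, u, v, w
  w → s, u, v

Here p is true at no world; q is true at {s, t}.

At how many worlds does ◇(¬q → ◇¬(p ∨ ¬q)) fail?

0

s: successors {s, t, v, w}; ¬q → ◇¬(p ∨ ¬q) there: s:T, t:T, v:T, w:T. ✓
t: successors {s, u, w}; ¬q → ◇¬(p ∨ ¬q) there: s:T, u:T, w:T. ✓
u: successors {s, t, u, v}; ¬q → ◇¬(p ∨ ¬q) there: s:T, t:T, u:T, v:T. ✓
v: successors {s, t, u, v, w}; ¬q → ◇¬(p ∨ ¬q) there: s:T, t:T, u:T, v:T, w:T. ✓
w: successors {s, u, v}; ¬q → ◇¬(p ∨ ¬q) there: s:T, u:T, v:T. ✓
Satisfying worlds: {s, t, u, v, w}.
So ◇(¬q → ◇¬(p ∨ ¬q)) fails at the other 0 worlds.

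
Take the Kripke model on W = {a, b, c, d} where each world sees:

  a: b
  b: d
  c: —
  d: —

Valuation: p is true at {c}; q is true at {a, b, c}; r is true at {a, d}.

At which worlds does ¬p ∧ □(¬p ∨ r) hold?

a: ¬p is T, □(¬p ∨ r) is T. ✓
b: ¬p is T, □(¬p ∨ r) is T. ✓
c: ¬p is F, □(¬p ∨ r) is T. ✗
d: ¬p is T, □(¬p ∨ r) is T. ✓

{a, b, d}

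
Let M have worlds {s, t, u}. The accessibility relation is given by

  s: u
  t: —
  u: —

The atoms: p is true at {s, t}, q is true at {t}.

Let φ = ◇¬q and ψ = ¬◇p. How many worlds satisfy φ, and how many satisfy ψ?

1 and 3

For ◇¬q:
s: successors {u}; ¬q there: u:T. ✓
t: no successors, so ◇¬q fails. ✗
u: no successors, so ◇¬q fails. ✗
— 1 world.
For ¬◇p:
s: ◇p is F. ✓
t: ◇p is F. ✓
u: ◇p is F. ✓
— 3 worlds.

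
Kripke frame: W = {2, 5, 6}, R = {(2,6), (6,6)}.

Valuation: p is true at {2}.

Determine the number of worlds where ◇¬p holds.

2

2: successors {6}; ¬p there: 6:T. ✓
5: no successors, so ◇¬p fails. ✗
6: successors {6}; ¬p there: 6:T. ✓
Satisfying worlds: {2, 6}.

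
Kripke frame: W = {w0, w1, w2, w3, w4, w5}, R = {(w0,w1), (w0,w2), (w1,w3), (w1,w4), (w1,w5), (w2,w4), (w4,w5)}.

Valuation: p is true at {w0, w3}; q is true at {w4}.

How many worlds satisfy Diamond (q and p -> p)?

4

w0: successors {w1, w2}; q and p -> p there: w1:T, w2:T. ✓
w1: successors {w3, w4, w5}; q and p -> p there: w3:T, w4:T, w5:T. ✓
w2: successors {w4}; q and p -> p there: w4:T. ✓
w3: no successors, so Diamond (q and p -> p) fails. ✗
w4: successors {w5}; q and p -> p there: w5:T. ✓
w5: no successors, so Diamond (q and p -> p) fails. ✗
Satisfying worlds: {w0, w1, w2, w4}.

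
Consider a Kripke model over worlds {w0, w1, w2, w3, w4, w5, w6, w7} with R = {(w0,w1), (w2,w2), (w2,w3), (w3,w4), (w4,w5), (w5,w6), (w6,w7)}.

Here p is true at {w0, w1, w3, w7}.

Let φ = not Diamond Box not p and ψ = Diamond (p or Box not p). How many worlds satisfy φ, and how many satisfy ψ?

3 and 5

For not Diamond Box not p:
w0: Diamond Box not p is T. ✗
w1: Diamond Box not p is F. ✓
w2: Diamond Box not p is T. ✗
w3: Diamond Box not p is T. ✗
w4: Diamond Box not p is T. ✗
w5: Diamond Box not p is F. ✓
w6: Diamond Box not p is T. ✗
w7: Diamond Box not p is F. ✓
— 3 worlds.
For Diamond (p or Box not p):
w0: successors {w1}; p or Box not p there: w1:T. ✓
w1: no successors, so Diamond (p or Box not p) fails. ✗
w2: successors {w2, w3}; p or Box not p there: w2:F, w3:T. ✓
w3: successors {w4}; p or Box not p there: w4:T. ✓
w4: successors {w5}; p or Box not p there: w5:T. ✓
w5: successors {w6}; p or Box not p there: w6:F. ✗
w6: successors {w7}; p or Box not p there: w7:T. ✓
w7: no successors, so Diamond (p or Box not p) fails. ✗
— 5 worlds.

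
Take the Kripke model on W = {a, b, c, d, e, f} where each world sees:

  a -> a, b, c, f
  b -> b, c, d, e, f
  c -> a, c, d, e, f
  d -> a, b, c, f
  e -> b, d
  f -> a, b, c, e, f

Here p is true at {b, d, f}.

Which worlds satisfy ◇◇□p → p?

a: ◇◇□p is T, p is F. ✗
b: ◇◇□p is T, p is T. ✓
c: ◇◇□p is T, p is F. ✗
d: ◇◇□p is T, p is T. ✓
e: ◇◇□p is T, p is F. ✗
f: ◇◇□p is T, p is T. ✓

{b, d, f}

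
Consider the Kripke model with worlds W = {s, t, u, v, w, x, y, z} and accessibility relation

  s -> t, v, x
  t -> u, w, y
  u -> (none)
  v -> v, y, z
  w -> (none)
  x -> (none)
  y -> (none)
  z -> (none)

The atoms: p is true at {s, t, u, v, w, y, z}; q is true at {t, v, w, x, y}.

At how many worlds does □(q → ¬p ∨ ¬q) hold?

s: successors {t, v, x}; q → ¬p ∨ ¬q there: t:F, v:F, x:T. ✗
t: successors {u, w, y}; q → ¬p ∨ ¬q there: u:T, w:F, y:F. ✗
u: no successors, so □(q → ¬p ∨ ¬q) holds vacuously. ✓
v: successors {v, y, z}; q → ¬p ∨ ¬q there: v:F, y:F, z:T. ✗
w: no successors, so □(q → ¬p ∨ ¬q) holds vacuously. ✓
x: no successors, so □(q → ¬p ∨ ¬q) holds vacuously. ✓
y: no successors, so □(q → ¬p ∨ ¬q) holds vacuously. ✓
z: no successors, so □(q → ¬p ∨ ¬q) holds vacuously. ✓
Satisfying worlds: {u, w, x, y, z}.

5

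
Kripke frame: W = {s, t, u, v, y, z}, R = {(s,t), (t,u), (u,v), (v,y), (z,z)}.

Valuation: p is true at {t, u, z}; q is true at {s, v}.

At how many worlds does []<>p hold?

s: successors {t}; <>p there: t:T. ✓
t: successors {u}; <>p there: u:F. ✗
u: successors {v}; <>p there: v:F. ✗
v: successors {y}; <>p there: y:F. ✗
y: no successors, so []<>p holds vacuously. ✓
z: successors {z}; <>p there: z:T. ✓
Satisfying worlds: {s, y, z}.

3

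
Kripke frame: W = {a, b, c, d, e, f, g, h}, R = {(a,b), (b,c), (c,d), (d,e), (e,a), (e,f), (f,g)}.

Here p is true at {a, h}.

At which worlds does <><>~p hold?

a: successors {b}; <>~p there: b:T. ✓
b: successors {c}; <>~p there: c:T. ✓
c: successors {d}; <>~p there: d:T. ✓
d: successors {e}; <>~p there: e:T. ✓
e: successors {a, f}; <>~p there: a:T, f:T. ✓
f: successors {g}; <>~p there: g:F. ✗
g: no successors, so <><>~p fails. ✗
h: no successors, so <><>~p fails. ✗

{a, b, c, d, e}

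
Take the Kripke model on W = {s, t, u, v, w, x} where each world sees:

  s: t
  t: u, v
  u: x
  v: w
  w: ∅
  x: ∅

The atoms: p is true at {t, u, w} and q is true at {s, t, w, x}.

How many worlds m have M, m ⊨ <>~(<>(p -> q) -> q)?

s: successors {t}; ~(<>(p -> q) -> q) there: t:F. ✗
t: successors {u, v}; ~(<>(p -> q) -> q) there: u:T, v:T. ✓
u: successors {x}; ~(<>(p -> q) -> q) there: x:F. ✗
v: successors {w}; ~(<>(p -> q) -> q) there: w:F. ✗
w: no successors, so <>~(<>(p -> q) -> q) fails. ✗
x: no successors, so <>~(<>(p -> q) -> q) fails. ✗
Satisfying worlds: {t}.

1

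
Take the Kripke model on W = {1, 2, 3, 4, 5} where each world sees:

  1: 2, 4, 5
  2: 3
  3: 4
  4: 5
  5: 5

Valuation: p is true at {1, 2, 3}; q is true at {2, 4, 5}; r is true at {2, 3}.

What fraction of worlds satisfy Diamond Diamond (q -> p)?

1/5

1: successors {2, 4, 5}; Diamond (q -> p) there: 2:T, 4:F, 5:F. ✓
2: successors {3}; Diamond (q -> p) there: 3:F. ✗
3: successors {4}; Diamond (q -> p) there: 4:F. ✗
4: successors {5}; Diamond (q -> p) there: 5:F. ✗
5: successors {5}; Diamond (q -> p) there: 5:F. ✗
That's 1 of 5 worlds, so 1/5.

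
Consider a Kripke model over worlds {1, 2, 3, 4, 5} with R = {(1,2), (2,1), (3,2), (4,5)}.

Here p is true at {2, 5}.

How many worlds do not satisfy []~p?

3

1: successors {2}; ~p there: 2:F. ✗
2: successors {1}; ~p there: 1:T. ✓
3: successors {2}; ~p there: 2:F. ✗
4: successors {5}; ~p there: 5:F. ✗
5: no successors, so []~p holds vacuously. ✓
Satisfying worlds: {2, 5}.
So []~p fails at the other 3 worlds.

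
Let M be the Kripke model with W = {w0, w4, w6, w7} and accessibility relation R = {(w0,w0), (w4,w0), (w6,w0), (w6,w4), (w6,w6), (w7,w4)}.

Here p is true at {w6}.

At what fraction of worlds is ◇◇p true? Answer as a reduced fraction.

1/4

w0: successors {w0}; ◇p there: w0:F. ✗
w4: successors {w0}; ◇p there: w0:F. ✗
w6: successors {w0, w4, w6}; ◇p there: w0:F, w4:F, w6:T. ✓
w7: successors {w4}; ◇p there: w4:F. ✗
That's 1 of 4 worlds, so 1/4.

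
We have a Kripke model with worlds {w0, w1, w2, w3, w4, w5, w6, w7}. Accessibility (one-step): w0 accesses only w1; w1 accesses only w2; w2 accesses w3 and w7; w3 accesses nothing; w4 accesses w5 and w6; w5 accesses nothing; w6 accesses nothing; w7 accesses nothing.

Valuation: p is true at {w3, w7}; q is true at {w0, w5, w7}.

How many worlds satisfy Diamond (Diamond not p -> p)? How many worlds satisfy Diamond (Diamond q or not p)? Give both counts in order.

For Diamond (Diamond not p -> p):
w0: successors {w1}; Diamond not p -> p there: w1:F. ✗
w1: successors {w2}; Diamond not p -> p there: w2:T. ✓
w2: successors {w3, w7}; Diamond not p -> p there: w3:T, w7:T. ✓
w3: no successors, so Diamond (Diamond not p -> p) fails. ✗
w4: successors {w5, w6}; Diamond not p -> p there: w5:T, w6:T. ✓
w5: no successors, so Diamond (Diamond not p -> p) fails. ✗
w6: no successors, so Diamond (Diamond not p -> p) fails. ✗
w7: no successors, so Diamond (Diamond not p -> p) fails. ✗
— 3 worlds.
For Diamond (Diamond q or not p):
w0: successors {w1}; Diamond q or not p there: w1:T. ✓
w1: successors {w2}; Diamond q or not p there: w2:T. ✓
w2: successors {w3, w7}; Diamond q or not p there: w3:F, w7:F. ✗
w3: no successors, so Diamond (Diamond q or not p) fails. ✗
w4: successors {w5, w6}; Diamond q or not p there: w5:T, w6:T. ✓
w5: no successors, so Diamond (Diamond q or not p) fails. ✗
w6: no successors, so Diamond (Diamond q or not p) fails. ✗
w7: no successors, so Diamond (Diamond q or not p) fails. ✗
— 3 worlds.

3 and 3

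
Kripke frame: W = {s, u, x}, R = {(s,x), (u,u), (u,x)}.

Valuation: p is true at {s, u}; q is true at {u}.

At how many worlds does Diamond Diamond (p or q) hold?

s: successors {x}; Diamond (p or q) there: x:F. ✗
u: successors {u, x}; Diamond (p or q) there: u:T, x:F. ✓
x: no successors, so Diamond Diamond (p or q) fails. ✗
Satisfying worlds: {u}.

1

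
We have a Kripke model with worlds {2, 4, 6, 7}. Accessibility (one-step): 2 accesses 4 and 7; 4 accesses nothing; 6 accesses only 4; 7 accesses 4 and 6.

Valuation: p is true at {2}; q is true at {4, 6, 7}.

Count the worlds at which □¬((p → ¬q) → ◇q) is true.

2

2: successors {4, 7}; ¬((p → ¬q) → ◇q) there: 4:T, 7:F. ✗
4: no successors, so □¬((p → ¬q) → ◇q) holds vacuously. ✓
6: successors {4}; ¬((p → ¬q) → ◇q) there: 4:T. ✓
7: successors {4, 6}; ¬((p → ¬q) → ◇q) there: 4:T, 6:F. ✗
Satisfying worlds: {4, 6}.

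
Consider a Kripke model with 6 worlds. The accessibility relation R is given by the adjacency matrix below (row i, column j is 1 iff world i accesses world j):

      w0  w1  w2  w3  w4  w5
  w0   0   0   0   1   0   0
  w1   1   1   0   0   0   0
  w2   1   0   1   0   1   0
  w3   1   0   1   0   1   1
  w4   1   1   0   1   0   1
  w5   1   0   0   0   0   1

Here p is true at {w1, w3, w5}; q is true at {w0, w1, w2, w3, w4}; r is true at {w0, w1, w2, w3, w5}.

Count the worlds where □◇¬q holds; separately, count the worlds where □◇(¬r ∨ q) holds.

For □◇¬q:
w0: successors {w3}; ◇¬q there: w3:T. ✓
w1: successors {w0, w1}; ◇¬q there: w0:F, w1:F. ✗
w2: successors {w0, w2, w4}; ◇¬q there: w0:F, w2:F, w4:T. ✗
w3: successors {w0, w2, w4, w5}; ◇¬q there: w0:F, w2:F, w4:T, w5:T. ✗
w4: successors {w0, w1, w3, w5}; ◇¬q there: w0:F, w1:F, w3:T, w5:T. ✗
w5: successors {w0, w5}; ◇¬q there: w0:F, w5:T. ✗
— 1 world.
For □◇(¬r ∨ q):
w0: successors {w3}; ◇(¬r ∨ q) there: w3:T. ✓
w1: successors {w0, w1}; ◇(¬r ∨ q) there: w0:T, w1:T. ✓
w2: successors {w0, w2, w4}; ◇(¬r ∨ q) there: w0:T, w2:T, w4:T. ✓
w3: successors {w0, w2, w4, w5}; ◇(¬r ∨ q) there: w0:T, w2:T, w4:T, w5:T. ✓
w4: successors {w0, w1, w3, w5}; ◇(¬r ∨ q) there: w0:T, w1:T, w3:T, w5:T. ✓
w5: successors {w0, w5}; ◇(¬r ∨ q) there: w0:T, w5:T. ✓
— 6 worlds.

1 and 6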